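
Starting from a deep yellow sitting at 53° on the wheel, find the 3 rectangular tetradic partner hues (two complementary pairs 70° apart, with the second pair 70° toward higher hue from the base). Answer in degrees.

A rectangular tetradic uses two complementary pairs 70° apart: offsets 0°, 70°, 180°, 250°.
53 + 70 = 123°
53 + 180 = 233°
53 + 250 = 303°

123°, 233° and 303°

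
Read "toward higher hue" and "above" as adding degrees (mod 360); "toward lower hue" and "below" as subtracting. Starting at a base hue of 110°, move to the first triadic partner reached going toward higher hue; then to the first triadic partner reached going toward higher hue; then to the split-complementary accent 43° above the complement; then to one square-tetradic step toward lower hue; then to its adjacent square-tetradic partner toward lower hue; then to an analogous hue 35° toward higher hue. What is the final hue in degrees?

110 + 120 = 230°   (triadic ↑)
230 + 120 = 350°   (triadic ↑)
350 + 223 = 573 → 573 − 360 = 213°   (split-comp 43° ↑)
213 − 90 = 123°   (square ↓)
123 − 90 = 33°   (square ↓)
33 + 35 = 68°   (analog 35° ↑)

68°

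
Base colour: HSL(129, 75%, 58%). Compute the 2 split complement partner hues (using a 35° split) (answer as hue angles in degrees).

274° and 344°

Split-complementary hues sit 35° either side of the complement.
Complement of 129 degrees: 129 + 180 = 309°
309 − 35 = 274°
309 + 35 = 344°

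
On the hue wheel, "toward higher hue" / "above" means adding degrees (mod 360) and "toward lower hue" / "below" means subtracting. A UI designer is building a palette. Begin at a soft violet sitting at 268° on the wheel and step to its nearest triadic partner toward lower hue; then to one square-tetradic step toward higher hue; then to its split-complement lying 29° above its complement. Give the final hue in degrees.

87°

−120° (triadic ↓): 268 − 120 = 148°
+90° (square ↑): 148 + 90 = 238°
+209° (split-comp 29° ↑): 238 + 209 = 447 → 447 − 360 = 87°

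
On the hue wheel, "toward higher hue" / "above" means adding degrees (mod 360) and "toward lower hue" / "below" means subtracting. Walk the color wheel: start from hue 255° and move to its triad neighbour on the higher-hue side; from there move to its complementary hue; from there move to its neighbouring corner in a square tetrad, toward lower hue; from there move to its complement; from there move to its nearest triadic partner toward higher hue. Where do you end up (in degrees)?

45°

255 + 120 = 375 → 375 − 360 = 15°   (triadic ↑)
15 + 180 = 195°   (complement)
195 − 90 = 105°   (square ↓)
105 + 180 = 285°   (complement)
285 + 120 = 405 → 405 − 360 = 45°   (triadic ↑)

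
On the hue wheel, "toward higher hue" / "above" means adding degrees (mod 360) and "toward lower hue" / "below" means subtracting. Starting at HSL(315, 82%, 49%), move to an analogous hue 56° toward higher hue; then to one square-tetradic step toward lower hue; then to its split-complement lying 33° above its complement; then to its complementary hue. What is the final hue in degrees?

314°

315 + 56 = 371 → 371 − 360 = 11°   (analog 56° ↑)
11 − 90 = -79 → -79 + 360 = 281°   (square ↓)
281 + 213 = 494 → 494 − 360 = 134°   (split-comp 33° ↑)
134 + 180 = 314°   (complement)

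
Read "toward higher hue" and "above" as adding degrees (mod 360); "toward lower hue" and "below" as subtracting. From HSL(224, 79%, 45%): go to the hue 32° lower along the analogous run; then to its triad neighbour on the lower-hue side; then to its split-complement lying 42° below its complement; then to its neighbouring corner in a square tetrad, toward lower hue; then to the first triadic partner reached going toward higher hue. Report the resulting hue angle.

−32° (analog 32° ↓): 224 − 32 = 192°
−120° (triadic ↓): 192 − 120 = 72°
+138° (split-comp 42° ↓): 72 + 138 = 210°
−90° (square ↓): 210 − 90 = 120°
+120° (triadic ↑): 120 + 120 = 240°

240°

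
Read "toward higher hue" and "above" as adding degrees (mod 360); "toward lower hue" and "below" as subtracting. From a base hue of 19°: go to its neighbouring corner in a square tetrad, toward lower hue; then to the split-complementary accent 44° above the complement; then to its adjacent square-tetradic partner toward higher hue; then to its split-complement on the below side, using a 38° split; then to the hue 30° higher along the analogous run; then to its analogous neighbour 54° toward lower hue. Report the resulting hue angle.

square ↓ −90°: 19 − 90 = -71 → -71 + 360 = 289°
split-comp 44° ↑ +224°: 289 + 224 = 513 → 513 − 360 = 153°
square ↑ +90°: 153 + 90 = 243°
split-comp 38° ↓ +142°: 243 + 142 = 385 → 385 − 360 = 25°
analog 30° ↑ +30°: 25 + 30 = 55°
analog 54° ↓ −54°: 55 − 54 = 1°

1°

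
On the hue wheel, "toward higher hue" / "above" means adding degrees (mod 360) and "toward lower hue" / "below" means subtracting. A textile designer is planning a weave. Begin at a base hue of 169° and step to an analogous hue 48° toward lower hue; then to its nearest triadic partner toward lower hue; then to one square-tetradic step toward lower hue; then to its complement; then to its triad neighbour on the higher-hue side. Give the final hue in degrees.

−48° (analog 48° ↓): 169 − 48 = 121°
−120° (triadic ↓): 121 − 120 = 1°
−90° (square ↓): 1 − 90 = -89 → -89 + 360 = 271°
+180° (complement): 271 + 180 = 451 → 451 − 360 = 91°
+120° (triadic ↑): 91 + 120 = 211°

211°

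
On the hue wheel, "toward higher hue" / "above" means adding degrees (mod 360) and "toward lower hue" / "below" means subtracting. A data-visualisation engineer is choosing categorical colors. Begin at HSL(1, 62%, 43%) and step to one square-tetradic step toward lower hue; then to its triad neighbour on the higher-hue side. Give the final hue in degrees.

31°

1 − 90 = -89 → -89 + 360 = 271°   (square ↓)
271 + 120 = 391 → 391 − 360 = 31°   (triadic ↑)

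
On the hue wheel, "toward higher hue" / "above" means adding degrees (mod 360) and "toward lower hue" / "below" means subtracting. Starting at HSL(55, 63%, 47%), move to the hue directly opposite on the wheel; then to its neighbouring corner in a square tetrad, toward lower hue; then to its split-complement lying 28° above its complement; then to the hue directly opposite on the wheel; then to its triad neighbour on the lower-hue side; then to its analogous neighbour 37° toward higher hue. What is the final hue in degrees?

55 + 180 = 235°   (complement)
235 − 90 = 145°   (square ↓)
145 + 208 = 353°   (split-comp 28° ↑)
353 + 180 = 533 → 533 − 360 = 173°   (complement)
173 − 120 = 53°   (triadic ↓)
53 + 37 = 90°   (analog 37° ↑)

90°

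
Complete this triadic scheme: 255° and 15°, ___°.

135°

A triad places three hues 120° apart.
The full set through 15° is {15°, 135°, 255°}.
Given {15°, 255°}, the missing hue is 135°.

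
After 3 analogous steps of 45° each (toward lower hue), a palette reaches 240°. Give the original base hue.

15°

3 steps of 45° (toward lower hue) give a net shift of −135°.
Start = end − shift: 240 + 135 = 375 → 375 − 360 = 15°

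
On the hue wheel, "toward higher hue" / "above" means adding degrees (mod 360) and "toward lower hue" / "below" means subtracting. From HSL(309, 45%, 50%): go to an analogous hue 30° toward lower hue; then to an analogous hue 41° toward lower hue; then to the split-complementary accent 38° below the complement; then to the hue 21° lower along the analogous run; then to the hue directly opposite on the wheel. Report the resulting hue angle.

analog 30° ↓ −30°: 309 − 30 = 279°
analog 41° ↓ −41°: 279 − 41 = 238°
split-comp 38° ↓ +142°: 238 + 142 = 380 → 380 − 360 = 20°
analog 21° ↓ −21°: 20 − 21 = -1 → -1 + 360 = 359°
complement +180°: 359 + 180 = 539 → 539 − 360 = 179°

179°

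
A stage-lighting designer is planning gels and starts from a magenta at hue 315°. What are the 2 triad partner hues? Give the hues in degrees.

75° and 195°

A triad places three hues 120° apart.
315 + 120 = 435 → 435 − 360 = 75°
315 + 240 = 555 → 555 − 360 = 195°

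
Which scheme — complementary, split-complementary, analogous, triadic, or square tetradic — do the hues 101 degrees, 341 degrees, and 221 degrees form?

Sort the hues: 101°, 221°, 341°.
Successive gaps around the wheel: 120°, 120°, 120°.
Three hues equally spaced 120° apart form a triad.

triadic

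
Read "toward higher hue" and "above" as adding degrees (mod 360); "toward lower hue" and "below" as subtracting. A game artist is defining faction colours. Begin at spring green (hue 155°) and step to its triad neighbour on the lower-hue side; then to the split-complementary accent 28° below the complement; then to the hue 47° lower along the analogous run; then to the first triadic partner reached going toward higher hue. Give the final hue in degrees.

−120° (triadic ↓): 155 − 120 = 35°
+152° (split-comp 28° ↓): 35 + 152 = 187°
−47° (analog 47° ↓): 187 − 47 = 140°
+120° (triadic ↑): 140 + 120 = 260°

260°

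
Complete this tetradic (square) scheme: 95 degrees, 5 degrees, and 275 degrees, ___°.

185°

A square tetradic scheme places four hues every 90°.
The full set through 5° is {5°, 95°, 185°, 275°}.
Given {5°, 95°, 275°}, the missing hue is 185°.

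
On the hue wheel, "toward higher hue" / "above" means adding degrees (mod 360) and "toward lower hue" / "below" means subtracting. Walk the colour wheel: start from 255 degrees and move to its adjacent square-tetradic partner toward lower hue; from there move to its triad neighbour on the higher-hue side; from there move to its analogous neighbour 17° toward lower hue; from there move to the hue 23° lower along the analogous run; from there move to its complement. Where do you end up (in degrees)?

65°

square ↓ −90°: 255 − 90 = 165°
triadic ↑ +120°: 165 + 120 = 285°
analog 17° ↓ −17°: 285 − 17 = 268°
analog 23° ↓ −23°: 268 − 23 = 245°
complement +180°: 245 + 180 = 425 → 425 − 360 = 65°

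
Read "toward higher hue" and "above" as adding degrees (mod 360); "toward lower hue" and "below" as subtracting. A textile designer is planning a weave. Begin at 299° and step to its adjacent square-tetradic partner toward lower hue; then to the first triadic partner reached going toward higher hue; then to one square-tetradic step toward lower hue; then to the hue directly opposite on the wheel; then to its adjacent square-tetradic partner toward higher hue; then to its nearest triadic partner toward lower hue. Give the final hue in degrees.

29°

square ↓ −90°: 299 − 90 = 209°
triadic ↑ +120°: 209 + 120 = 329°
square ↓ −90°: 329 − 90 = 239°
complement +180°: 239 + 180 = 419 → 419 − 360 = 59°
square ↑ +90°: 59 + 90 = 149°
triadic ↓ −120°: 149 − 120 = 29°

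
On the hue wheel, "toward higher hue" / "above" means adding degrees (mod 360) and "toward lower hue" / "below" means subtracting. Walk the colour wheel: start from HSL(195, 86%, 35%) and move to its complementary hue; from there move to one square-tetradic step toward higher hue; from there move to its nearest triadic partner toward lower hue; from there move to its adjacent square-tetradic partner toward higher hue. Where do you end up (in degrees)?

75°

complement +180°: 195 + 180 = 375 → 375 − 360 = 15°
square ↑ +90°: 15 + 90 = 105°
triadic ↓ −120°: 105 − 120 = -15 → -15 + 360 = 345°
square ↑ +90°: 345 + 90 = 435 → 435 − 360 = 75°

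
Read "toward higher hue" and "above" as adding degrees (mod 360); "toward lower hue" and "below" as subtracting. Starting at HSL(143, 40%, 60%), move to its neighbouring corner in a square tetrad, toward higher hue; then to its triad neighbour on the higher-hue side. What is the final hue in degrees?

353°

+90° (square ↑): 143 + 90 = 233°
+120° (triadic ↑): 233 + 120 = 353°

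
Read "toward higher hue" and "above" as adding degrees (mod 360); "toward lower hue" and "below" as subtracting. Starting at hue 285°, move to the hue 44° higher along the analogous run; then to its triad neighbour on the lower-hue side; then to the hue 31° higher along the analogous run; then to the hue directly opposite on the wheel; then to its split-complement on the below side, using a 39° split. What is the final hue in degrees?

201°

analog 44° ↑ +44°: 285 + 44 = 329°
triadic ↓ −120°: 329 − 120 = 209°
analog 31° ↑ +31°: 209 + 31 = 240°
complement +180°: 240 + 180 = 420 → 420 − 360 = 60°
split-comp 39° ↓ +141°: 60 + 141 = 201°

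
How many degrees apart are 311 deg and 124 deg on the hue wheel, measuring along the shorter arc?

173°

|311 − 124| = 187.
The shorter arc is 360 − 187 = 173°.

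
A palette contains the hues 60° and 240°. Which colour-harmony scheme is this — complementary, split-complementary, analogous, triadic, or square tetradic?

Sort the hues: 60°, 240°.
Successive gaps around the wheel: 180°, 180°.
Two hues 180° apart are complementary.

complementary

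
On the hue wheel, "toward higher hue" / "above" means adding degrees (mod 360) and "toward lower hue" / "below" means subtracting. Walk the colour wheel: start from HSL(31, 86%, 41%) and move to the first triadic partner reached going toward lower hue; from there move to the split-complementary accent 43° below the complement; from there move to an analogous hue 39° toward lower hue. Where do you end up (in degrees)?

−120° (triadic ↓): 31 − 120 = -89 → -89 + 360 = 271°
+137° (split-comp 43° ↓): 271 + 137 = 408 → 408 − 360 = 48°
−39° (analog 39° ↓): 48 − 39 = 9°

9°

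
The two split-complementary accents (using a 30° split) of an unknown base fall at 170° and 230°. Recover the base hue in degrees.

20°

The accents sit 30° either side of the complement, so the complement is their short-arc midpoint on the wheel.
Short-arc midpoint of 170° and 230°: 200°.
Base is 180° from the complement: 200 − 180 = 20°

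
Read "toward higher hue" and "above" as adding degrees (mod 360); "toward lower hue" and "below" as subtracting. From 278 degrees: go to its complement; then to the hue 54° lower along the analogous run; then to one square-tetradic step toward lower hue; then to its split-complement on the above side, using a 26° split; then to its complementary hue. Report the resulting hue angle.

340°

+180° (complement): 278 + 180 = 458 → 458 − 360 = 98°
−54° (analog 54° ↓): 98 − 54 = 44°
−90° (square ↓): 44 − 90 = -46 → -46 + 360 = 314°
+206° (split-comp 26° ↑): 314 + 206 = 520 → 520 − 360 = 160°
+180° (complement): 160 + 180 = 340°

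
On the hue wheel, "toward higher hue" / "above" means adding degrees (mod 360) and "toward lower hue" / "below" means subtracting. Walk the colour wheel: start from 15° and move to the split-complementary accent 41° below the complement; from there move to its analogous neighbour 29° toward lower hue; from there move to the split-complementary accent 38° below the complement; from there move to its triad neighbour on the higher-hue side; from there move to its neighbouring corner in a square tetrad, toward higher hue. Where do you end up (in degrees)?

split-comp 41° ↓ +139°: 15 + 139 = 154°
analog 29° ↓ −29°: 154 − 29 = 125°
split-comp 38° ↓ +142°: 125 + 142 = 267°
triadic ↑ +120°: 267 + 120 = 387 → 387 − 360 = 27°
square ↑ +90°: 27 + 90 = 117°

117°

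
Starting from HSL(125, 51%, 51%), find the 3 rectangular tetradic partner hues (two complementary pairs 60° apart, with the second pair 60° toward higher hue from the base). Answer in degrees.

185°, 305°, and 5°

125 + 60 = 185°
125 + 180 = 305°
125 + 240 = 365 → 365 − 360 = 5°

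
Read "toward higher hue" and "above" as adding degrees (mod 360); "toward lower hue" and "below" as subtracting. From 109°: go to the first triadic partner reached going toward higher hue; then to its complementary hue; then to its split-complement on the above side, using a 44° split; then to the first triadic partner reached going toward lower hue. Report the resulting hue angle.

+120° (triadic ↑): 109 + 120 = 229°
+180° (complement): 229 + 180 = 409 → 409 − 360 = 49°
+224° (split-comp 44° ↑): 49 + 224 = 273°
−120° (triadic ↓): 273 − 120 = 153°

153°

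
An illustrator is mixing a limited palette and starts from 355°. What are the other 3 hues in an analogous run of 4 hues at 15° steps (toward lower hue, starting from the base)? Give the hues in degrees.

Analogous hues sit every 15° along the wheel.
355 − 15 = 340°
355 − 30 = 325°
355 − 45 = 310°

340°, 325° and 310°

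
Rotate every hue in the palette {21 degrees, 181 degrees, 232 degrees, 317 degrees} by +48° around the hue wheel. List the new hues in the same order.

21 + 48 = 69°
181 + 48 = 229°
232 + 48 = 280°
317 + 48 = 365 → 365 − 360 = 5°

69°, 229°, 280°, 5°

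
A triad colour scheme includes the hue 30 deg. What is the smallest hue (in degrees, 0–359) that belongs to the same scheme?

30°

A triad places three hues 120° apart.
The full set through 30° is {30°, 150°, 270°}.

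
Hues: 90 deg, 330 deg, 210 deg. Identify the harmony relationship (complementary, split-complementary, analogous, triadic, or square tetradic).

triadic

Sort the hues: 90°, 210°, 330°.
Successive gaps around the wheel: 120°, 120°, 120°.
Three hues equally spaced 120° apart form a triad.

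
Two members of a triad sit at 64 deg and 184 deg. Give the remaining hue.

304°

A triad spaces three hues 120° apart.
The full set is {64°, 184°, 304°}.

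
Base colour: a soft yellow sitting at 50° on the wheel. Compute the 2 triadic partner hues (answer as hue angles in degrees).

A triad places three hues 120° apart.
50 + 120 = 170°
50 + 240 = 290°

170° and 290°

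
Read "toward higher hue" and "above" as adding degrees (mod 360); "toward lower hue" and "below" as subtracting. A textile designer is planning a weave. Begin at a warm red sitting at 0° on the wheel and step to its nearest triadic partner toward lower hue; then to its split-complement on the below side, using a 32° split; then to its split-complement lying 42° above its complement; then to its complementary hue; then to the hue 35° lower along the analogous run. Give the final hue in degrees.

35°

triadic ↓ −120°: 0 − 120 = -120 → -120 + 360 = 240°
split-comp 32° ↓ +148°: 240 + 148 = 388 → 388 − 360 = 28°
split-comp 42° ↑ +222°: 28 + 222 = 250°
complement +180°: 250 + 180 = 430 → 430 − 360 = 70°
analog 35° ↓ −35°: 70 − 35 = 35°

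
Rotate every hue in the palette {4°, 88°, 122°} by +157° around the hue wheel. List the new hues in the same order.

4 + 157 = 161°
88 + 157 = 245°
122 + 157 = 279°

161°, 245°, 279°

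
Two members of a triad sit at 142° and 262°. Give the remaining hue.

A triad spaces three hues 120° apart.
The full set is {22°, 142°, 262°}.

22°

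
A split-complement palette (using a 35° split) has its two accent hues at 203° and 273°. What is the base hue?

58°

The accents sit 35° either side of the complement, so the complement is their short-arc midpoint on the wheel.
Short-arc midpoint of 203° and 273°: 238°.
Base is 180° from the complement: 238 − 180 = 58°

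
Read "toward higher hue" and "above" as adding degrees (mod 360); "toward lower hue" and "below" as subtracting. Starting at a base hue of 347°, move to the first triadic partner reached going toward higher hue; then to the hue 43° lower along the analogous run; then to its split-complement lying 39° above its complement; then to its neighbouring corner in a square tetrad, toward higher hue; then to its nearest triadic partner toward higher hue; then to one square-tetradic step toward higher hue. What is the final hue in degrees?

223°

347 + 120 = 467 → 467 − 360 = 107°   (triadic ↑)
107 − 43 = 64°   (analog 43° ↓)
64 + 219 = 283°   (split-comp 39° ↑)
283 + 90 = 373 → 373 − 360 = 13°   (square ↑)
13 + 120 = 133°   (triadic ↑)
133 + 90 = 223°   (square ↑)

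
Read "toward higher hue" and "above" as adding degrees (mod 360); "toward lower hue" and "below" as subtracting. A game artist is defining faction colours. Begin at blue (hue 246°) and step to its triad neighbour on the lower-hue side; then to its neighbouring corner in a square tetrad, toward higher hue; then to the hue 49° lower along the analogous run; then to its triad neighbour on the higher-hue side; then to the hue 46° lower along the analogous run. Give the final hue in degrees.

−120° (triadic ↓): 246 − 120 = 126°
+90° (square ↑): 126 + 90 = 216°
−49° (analog 49° ↓): 216 − 49 = 167°
+120° (triadic ↑): 167 + 120 = 287°
−46° (analog 46° ↓): 287 − 46 = 241°

241°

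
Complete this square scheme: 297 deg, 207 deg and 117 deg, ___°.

A square tetradic scheme places four hues every 90°.
The full set through 117° is {27°, 117°, 207°, 297°}.
Given {117°, 207°, 297°}, the missing hue is 27°.

27°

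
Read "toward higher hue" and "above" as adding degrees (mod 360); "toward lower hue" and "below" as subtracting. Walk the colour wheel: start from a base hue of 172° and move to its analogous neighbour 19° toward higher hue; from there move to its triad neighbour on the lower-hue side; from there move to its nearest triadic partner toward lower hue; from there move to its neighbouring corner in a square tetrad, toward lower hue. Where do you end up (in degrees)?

+19° (analog 19° ↑): 172 + 19 = 191°
−120° (triadic ↓): 191 − 120 = 71°
−120° (triadic ↓): 71 − 120 = -49 → -49 + 360 = 311°
−90° (square ↓): 311 − 90 = 221°

221°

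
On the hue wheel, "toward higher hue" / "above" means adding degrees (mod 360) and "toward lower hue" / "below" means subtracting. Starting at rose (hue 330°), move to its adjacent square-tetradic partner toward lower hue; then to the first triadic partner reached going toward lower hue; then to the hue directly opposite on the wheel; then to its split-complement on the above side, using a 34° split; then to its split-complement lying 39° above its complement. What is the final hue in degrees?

square ↓ −90°: 330 − 90 = 240°
triadic ↓ −120°: 240 − 120 = 120°
complement +180°: 120 + 180 = 300°
split-comp 34° ↑ +214°: 300 + 214 = 514 → 514 − 360 = 154°
split-comp 39° ↑ +219°: 154 + 219 = 373 → 373 − 360 = 13°

13°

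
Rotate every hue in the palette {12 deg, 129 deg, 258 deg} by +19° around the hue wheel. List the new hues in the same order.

31°, 148°, 277°

12 + 19 = 31°
129 + 19 = 148°
258 + 19 = 277°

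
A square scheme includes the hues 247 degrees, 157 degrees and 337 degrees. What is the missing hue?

67°

A square tetradic scheme places four hues every 90°.
The full set through 157° is {67°, 157°, 247°, 337°}.
Given {157°, 247°, 337°}, the missing hue is 67°.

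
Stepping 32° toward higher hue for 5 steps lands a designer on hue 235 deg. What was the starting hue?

75°

5 steps of 32° (toward higher hue) give a net shift of +160°.
Start = end − shift: 235 − 160 = 75°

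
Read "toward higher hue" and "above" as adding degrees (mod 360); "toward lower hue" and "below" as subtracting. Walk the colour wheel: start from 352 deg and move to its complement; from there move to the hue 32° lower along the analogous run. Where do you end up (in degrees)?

140°

complement +180°: 352 + 180 = 532 → 532 − 360 = 172°
analog 32° ↓ −32°: 172 − 32 = 140°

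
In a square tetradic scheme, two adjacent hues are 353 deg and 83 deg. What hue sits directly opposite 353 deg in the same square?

173°

A square tetradic scheme places four hues 90° apart; opposite corners are 180° apart.
353 + 180 = 533 → 533 − 360 = 173°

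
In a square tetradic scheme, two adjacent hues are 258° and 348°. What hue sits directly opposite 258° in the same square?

A square tetradic scheme places four hues 90° apart; opposite corners are 180° apart.
258 + 180 = 438 → 438 − 360 = 78°

78°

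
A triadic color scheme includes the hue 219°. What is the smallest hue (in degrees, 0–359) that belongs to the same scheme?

99°

A triad places three hues 120° apart.
The full set through 219° is {99°, 219°, 339°}.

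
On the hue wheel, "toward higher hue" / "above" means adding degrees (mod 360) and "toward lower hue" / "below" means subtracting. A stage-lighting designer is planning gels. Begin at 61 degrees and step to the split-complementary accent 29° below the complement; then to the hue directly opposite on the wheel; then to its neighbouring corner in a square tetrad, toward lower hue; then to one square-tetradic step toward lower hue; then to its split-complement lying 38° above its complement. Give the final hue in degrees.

split-comp 29° ↓ +151°: 61 + 151 = 212°
complement +180°: 212 + 180 = 392 → 392 − 360 = 32°
square ↓ −90°: 32 − 90 = -58 → -58 + 360 = 302°
square ↓ −90°: 302 − 90 = 212°
split-comp 38° ↑ +218°: 212 + 218 = 430 → 430 − 360 = 70°

70°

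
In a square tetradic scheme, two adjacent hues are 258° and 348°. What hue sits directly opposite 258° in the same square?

A square tetradic scheme places four hues 90° apart; opposite corners are 180° apart.
258 + 180 = 438 → 438 − 360 = 78°

78°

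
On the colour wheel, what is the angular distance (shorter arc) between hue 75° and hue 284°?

151°

|75 − 284| = 209.
The shorter arc is 360 − 209 = 151°.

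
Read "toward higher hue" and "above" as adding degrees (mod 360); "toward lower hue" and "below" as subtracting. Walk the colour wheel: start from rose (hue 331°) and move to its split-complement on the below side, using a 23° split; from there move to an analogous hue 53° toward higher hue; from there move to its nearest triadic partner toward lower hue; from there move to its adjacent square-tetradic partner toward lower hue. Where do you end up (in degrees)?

331°

331 + 157 = 488 → 488 − 360 = 128°   (split-comp 23° ↓)
128 + 53 = 181°   (analog 53° ↑)
181 − 120 = 61°   (triadic ↓)
61 − 90 = -29 → -29 + 360 = 331°   (square ↓)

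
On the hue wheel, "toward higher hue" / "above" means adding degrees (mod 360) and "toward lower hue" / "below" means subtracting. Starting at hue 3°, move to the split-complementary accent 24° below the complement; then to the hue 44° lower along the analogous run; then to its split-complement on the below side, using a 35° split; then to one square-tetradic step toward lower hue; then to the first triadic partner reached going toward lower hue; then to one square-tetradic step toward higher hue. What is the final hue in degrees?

3 + 156 = 159°   (split-comp 24° ↓)
159 − 44 = 115°   (analog 44° ↓)
115 + 145 = 260°   (split-comp 35° ↓)
260 − 90 = 170°   (square ↓)
170 − 120 = 50°   (triadic ↓)
50 + 90 = 140°   (square ↑)

140°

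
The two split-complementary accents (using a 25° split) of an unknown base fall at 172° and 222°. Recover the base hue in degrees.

17°

The accents sit 25° either side of the complement, so the complement is their short-arc midpoint on the wheel.
Short-arc midpoint of 172° and 222°: 197°.
Base is 180° from the complement: 197 − 180 = 17°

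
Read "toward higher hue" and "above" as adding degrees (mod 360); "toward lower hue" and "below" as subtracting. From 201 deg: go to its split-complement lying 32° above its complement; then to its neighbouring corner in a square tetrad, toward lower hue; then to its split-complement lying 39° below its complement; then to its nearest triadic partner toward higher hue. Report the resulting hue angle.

224°

201 + 212 = 413 → 413 − 360 = 53°   (split-comp 32° ↑)
53 − 90 = -37 → -37 + 360 = 323°   (square ↓)
323 + 141 = 464 → 464 − 360 = 104°   (split-comp 39° ↓)
104 + 120 = 224°   (triadic ↑)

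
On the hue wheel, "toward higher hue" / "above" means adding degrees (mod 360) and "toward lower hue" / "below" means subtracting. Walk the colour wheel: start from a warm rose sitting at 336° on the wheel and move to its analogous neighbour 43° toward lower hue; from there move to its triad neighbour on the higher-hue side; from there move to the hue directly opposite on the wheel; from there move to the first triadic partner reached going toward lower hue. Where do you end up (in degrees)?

113°

analog 43° ↓ −43°: 336 − 43 = 293°
triadic ↑ +120°: 293 + 120 = 413 → 413 − 360 = 53°
complement +180°: 53 + 180 = 233°
triadic ↓ −120°: 233 − 120 = 113°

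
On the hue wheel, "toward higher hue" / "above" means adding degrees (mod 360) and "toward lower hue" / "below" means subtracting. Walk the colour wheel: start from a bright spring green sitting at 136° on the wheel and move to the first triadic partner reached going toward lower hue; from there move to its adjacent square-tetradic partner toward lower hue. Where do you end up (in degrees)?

286°

−120° (triadic ↓): 136 − 120 = 16°
−90° (square ↓): 16 − 90 = -74 → -74 + 360 = 286°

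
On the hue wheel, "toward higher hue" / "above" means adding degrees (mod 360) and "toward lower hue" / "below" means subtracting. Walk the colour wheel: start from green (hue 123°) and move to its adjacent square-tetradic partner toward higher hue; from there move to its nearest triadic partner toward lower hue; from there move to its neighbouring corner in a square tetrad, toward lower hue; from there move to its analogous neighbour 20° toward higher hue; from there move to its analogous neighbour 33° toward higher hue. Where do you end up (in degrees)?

+90° (square ↑): 123 + 90 = 213°
−120° (triadic ↓): 213 − 120 = 93°
−90° (square ↓): 93 − 90 = 3°
+20° (analog 20° ↑): 3 + 20 = 23°
+33° (analog 33° ↑): 23 + 33 = 56°

56°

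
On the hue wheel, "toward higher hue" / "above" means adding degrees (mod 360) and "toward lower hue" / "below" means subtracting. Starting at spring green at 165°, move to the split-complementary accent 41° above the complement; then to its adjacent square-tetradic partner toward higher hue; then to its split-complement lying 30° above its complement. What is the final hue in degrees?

326°

165 + 221 = 386 → 386 − 360 = 26°   (split-comp 41° ↑)
26 + 90 = 116°   (square ↑)
116 + 210 = 326°   (split-comp 30° ↑)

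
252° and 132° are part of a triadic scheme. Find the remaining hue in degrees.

A triad places three hues 120° apart.
The full set through 132° is {12°, 132°, 252°}.
Given {132°, 252°}, the missing hue is 12°.

12°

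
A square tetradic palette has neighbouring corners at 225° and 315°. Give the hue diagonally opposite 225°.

45°

A square tetradic scheme places four hues 90° apart; opposite corners are 180° apart.
225 + 180 = 405 → 405 − 360 = 45°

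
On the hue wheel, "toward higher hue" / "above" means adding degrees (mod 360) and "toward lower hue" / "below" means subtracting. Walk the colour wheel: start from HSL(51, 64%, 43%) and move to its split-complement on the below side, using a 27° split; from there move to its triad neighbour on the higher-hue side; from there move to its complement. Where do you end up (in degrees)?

+153° (split-comp 27° ↓): 51 + 153 = 204°
+120° (triadic ↑): 204 + 120 = 324°
+180° (complement): 324 + 180 = 504 → 504 − 360 = 144°

144°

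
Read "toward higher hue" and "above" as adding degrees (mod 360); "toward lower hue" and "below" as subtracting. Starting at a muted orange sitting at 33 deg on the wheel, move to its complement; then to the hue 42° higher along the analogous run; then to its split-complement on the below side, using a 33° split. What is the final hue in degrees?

42°

+180° (complement): 33 + 180 = 213°
+42° (analog 42° ↑): 213 + 42 = 255°
+147° (split-comp 33° ↓): 255 + 147 = 402 → 402 − 360 = 42°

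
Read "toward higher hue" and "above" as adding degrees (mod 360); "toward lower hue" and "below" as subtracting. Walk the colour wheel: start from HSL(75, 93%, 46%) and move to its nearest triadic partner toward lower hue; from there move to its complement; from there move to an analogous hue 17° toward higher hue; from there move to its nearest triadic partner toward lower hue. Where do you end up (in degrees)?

32°

75 − 120 = -45 → -45 + 360 = 315°   (triadic ↓)
315 + 180 = 495 → 495 − 360 = 135°   (complement)
135 + 17 = 152°   (analog 17° ↑)
152 − 120 = 32°   (triadic ↓)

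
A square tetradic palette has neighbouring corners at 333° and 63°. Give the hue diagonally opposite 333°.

153°

A square tetradic scheme places four hues 90° apart; opposite corners are 180° apart.
333 + 180 = 513 → 513 − 360 = 153°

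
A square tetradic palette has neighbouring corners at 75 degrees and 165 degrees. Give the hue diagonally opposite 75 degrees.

255°

A square tetradic scheme places four hues 90° apart; opposite corners are 180° apart.
75 + 180 = 255°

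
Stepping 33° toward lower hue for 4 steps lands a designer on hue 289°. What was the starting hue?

4 steps of 33° (toward lower hue) give a net shift of −132°.
Start = end − shift: 289 + 132 = 421 → 421 − 360 = 61°

61°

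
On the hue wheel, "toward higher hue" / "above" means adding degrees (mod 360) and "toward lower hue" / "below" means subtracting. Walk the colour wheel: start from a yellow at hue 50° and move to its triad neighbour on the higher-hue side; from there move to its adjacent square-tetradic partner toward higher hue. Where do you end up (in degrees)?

260°

+120° (triadic ↑): 50 + 120 = 170°
+90° (square ↑): 170 + 90 = 260°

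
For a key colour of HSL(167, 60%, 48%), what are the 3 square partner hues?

A square tetradic scheme places four hues every 90°.
167 + 90 = 257°
167 + 180 = 347°
167 + 270 = 437 → 437 − 360 = 77°

257°, 347°, and 77°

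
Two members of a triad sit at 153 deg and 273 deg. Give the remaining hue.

33°

A triad spaces three hues 120° apart.
The full set is {33°, 153°, 273°}.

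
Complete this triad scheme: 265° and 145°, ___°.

25°

A triad places three hues 120° apart.
The full set through 145° is {25°, 145°, 265°}.
Given {145°, 265°}, the missing hue is 25°.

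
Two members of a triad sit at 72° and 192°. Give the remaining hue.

312°

A triad spaces three hues 120° apart.
The full set is {72°, 192°, 312°}.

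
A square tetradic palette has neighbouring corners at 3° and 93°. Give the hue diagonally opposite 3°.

183°

A square tetradic scheme places four hues 90° apart; opposite corners are 180° apart.
3 + 180 = 183°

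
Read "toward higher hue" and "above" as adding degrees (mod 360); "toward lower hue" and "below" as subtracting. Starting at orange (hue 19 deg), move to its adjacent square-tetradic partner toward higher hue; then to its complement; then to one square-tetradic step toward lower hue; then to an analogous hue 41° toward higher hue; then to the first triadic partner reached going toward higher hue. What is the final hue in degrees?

+90° (square ↑): 19 + 90 = 109°
+180° (complement): 109 + 180 = 289°
−90° (square ↓): 289 − 90 = 199°
+41° (analog 41° ↑): 199 + 41 = 240°
+120° (triadic ↑): 240 + 120 = 360 → 360 − 360 = 0°

0°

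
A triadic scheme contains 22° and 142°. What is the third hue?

A triad spaces three hues 120° apart.
The full set is {22°, 142°, 262°}.

262°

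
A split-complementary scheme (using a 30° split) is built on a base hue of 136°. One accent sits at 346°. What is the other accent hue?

286°

Split-complementary hues sit 30° either side of the complement.
Complement of the base 136°: 136 + 180 = 316°
The given accent 346° is 30° one side of 316°; the other accent sits 30° the other side: 316 − 30 = 286°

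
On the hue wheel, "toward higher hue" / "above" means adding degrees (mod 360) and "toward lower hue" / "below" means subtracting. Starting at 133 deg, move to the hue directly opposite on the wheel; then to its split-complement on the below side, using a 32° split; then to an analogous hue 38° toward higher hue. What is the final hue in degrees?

139°

complement +180°: 133 + 180 = 313°
split-comp 32° ↓ +148°: 313 + 148 = 461 → 461 − 360 = 101°
analog 38° ↑ +38°: 101 + 38 = 139°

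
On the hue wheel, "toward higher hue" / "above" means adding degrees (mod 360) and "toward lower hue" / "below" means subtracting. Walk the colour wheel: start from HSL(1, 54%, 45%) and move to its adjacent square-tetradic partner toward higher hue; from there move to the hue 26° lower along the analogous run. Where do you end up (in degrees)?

65°

square ↑ +90°: 1 + 90 = 91°
analog 26° ↓ −26°: 91 − 26 = 65°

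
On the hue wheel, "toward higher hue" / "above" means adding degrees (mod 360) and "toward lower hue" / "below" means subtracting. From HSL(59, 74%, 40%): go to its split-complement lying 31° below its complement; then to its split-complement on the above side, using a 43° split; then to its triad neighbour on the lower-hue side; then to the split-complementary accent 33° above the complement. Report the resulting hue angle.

+149° (split-comp 31° ↓): 59 + 149 = 208°
+223° (split-comp 43° ↑): 208 + 223 = 431 → 431 − 360 = 71°
−120° (triadic ↓): 71 − 120 = -49 → -49 + 360 = 311°
+213° (split-comp 33° ↑): 311 + 213 = 524 → 524 − 360 = 164°

164°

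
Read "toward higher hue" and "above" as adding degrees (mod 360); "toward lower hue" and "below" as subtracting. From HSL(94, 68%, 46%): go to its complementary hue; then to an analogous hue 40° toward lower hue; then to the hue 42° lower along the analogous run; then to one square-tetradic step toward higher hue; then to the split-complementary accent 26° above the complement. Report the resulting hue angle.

94 + 180 = 274°   (complement)
274 − 40 = 234°   (analog 40° ↓)
234 − 42 = 192°   (analog 42° ↓)
192 + 90 = 282°   (square ↑)
282 + 206 = 488 → 488 − 360 = 128°   (split-comp 26° ↑)

128°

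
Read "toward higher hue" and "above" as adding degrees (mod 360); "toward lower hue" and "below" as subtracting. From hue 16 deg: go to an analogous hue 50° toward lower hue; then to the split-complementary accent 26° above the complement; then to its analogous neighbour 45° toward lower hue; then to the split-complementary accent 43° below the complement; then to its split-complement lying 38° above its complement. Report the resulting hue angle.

16 − 50 = -34 → -34 + 360 = 326°   (analog 50° ↓)
326 + 206 = 532 → 532 − 360 = 172°   (split-comp 26° ↑)
172 − 45 = 127°   (analog 45° ↓)
127 + 137 = 264°   (split-comp 43° ↓)
264 + 218 = 482 → 482 − 360 = 122°   (split-comp 38° ↑)

122°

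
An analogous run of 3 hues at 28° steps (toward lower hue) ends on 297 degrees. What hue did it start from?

2 steps of 28° (toward lower hue) give a net shift of −56°.
Start = end − shift: 297 + 56 = 353°

353°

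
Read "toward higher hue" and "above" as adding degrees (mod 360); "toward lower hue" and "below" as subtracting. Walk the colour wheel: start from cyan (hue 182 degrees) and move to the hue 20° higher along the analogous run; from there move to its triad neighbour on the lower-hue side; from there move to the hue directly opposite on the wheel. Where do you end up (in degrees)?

182 + 20 = 202°   (analog 20° ↑)
202 − 120 = 82°   (triadic ↓)
82 + 180 = 262°   (complement)

262°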